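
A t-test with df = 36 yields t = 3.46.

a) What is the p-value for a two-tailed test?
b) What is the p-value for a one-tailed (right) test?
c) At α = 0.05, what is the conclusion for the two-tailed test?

Answer: a) 0.0014, b) 0.0007, c) reject H₀

Derivation:
Using t-distribution with df = 36:
a) Two-tailed: p = 2×P(T > 3.46) = 0.0014
b) One-tailed: p = P(T > 3.46) = 0.0007
c) 0.0014 < 0.05, reject H₀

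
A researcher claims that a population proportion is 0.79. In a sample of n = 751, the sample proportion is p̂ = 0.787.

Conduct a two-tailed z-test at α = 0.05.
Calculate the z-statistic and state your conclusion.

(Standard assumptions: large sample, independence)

H₀: p = 0.79, H₁: p ≠ 0.79
Standard error: SE = √(p₀(1-p₀)/n) = √(0.79×0.21/751) = 0.014863
z-statistic: z = (p̂ - p₀)/SE = (0.787 - 0.79)/0.014863 = -0.2018
Critical value: z_0.025 = ±1.960
p-value = 0.8401
Decision: fail to reject H₀ at α = 0.05

Answer: z = -0.2018, fail to reject H₀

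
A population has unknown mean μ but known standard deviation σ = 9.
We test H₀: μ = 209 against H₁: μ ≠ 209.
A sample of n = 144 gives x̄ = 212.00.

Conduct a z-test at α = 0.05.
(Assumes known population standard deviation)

Standard error: SE = σ/√n = 9/√144 = 0.7500
z-statistic: z = (x̄ - μ₀)/SE = (212.00 - 209)/0.7500 = 4.0000
Critical value: ±1.960
p-value = 0.0001
Decision: reject H₀

Answer: z = 4.0000, reject H₀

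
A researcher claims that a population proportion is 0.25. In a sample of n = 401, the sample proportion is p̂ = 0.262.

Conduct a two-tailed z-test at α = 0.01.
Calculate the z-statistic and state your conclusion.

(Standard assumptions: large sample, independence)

Answer: z = 0.5549, fail to reject H₀

Derivation:
H₀: p = 0.25, H₁: p ≠ 0.25
Standard error: SE = √(p₀(1-p₀)/n) = √(0.25×0.75/401) = 0.021624
z-statistic: z = (p̂ - p₀)/SE = (0.262 - 0.25)/0.021624 = 0.5549
Critical value: z_0.005 = ±2.576
p-value = 0.5790
Decision: fail to reject H₀ at α = 0.01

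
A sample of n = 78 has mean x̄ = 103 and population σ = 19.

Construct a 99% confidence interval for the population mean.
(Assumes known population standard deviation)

Answer: (97.4583, 108.5417)

Derivation:
Confidence level: 99%, α = 0.01
z_0.005 = 2.576
SE = σ/√n = 19/√78 = 2.1513
Margin of error = 2.576 × 2.1513 = 5.5417
CI: x̄ ± margin = 103 ± 5.5417
CI: (97.4583, 108.5417)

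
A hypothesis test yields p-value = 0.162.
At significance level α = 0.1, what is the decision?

Compare p-value to α:
0.162 ≥ 0.1
Decision: fail to reject H₀

Answer: fail to reject H₀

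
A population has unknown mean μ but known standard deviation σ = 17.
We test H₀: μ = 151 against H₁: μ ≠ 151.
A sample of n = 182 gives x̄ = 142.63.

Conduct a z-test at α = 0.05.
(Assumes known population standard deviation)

Standard error: SE = σ/√n = 17/√182 = 1.2601
z-statistic: z = (x̄ - μ₀)/SE = (142.63 - 151)/1.2601 = -6.6423
Critical value: ±1.960
p-value < 0.0001
Decision: reject H₀

Answer: z = -6.6423, reject H₀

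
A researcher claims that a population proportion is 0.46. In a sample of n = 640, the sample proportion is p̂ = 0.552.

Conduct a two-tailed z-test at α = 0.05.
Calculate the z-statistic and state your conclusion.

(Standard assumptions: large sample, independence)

Answer: z = 4.6698, reject H₀

Derivation:
H₀: p = 0.46, H₁: p ≠ 0.46
Standard error: SE = √(p₀(1-p₀)/n) = √(0.46×0.54/640) = 0.019701
z-statistic: z = (p̂ - p₀)/SE = (0.552 - 0.46)/0.019701 = 4.6698
Critical value: z_0.025 = ±1.960
p-value < 0.0001
Decision: reject H₀ at α = 0.05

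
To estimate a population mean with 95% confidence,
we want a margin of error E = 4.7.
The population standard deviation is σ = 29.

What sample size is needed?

z_0.025 = 1.960
n = (z×σ/E)² = (1.960×29/4.7)²
n = 146.2556
Round up: n = 147

Answer: n = 147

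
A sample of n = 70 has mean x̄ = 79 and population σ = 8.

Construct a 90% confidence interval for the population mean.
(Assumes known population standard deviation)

Answer: (77.4271, 80.5729)

Derivation:
Confidence level: 90%, α = 0.1
z_0.05 = 1.645
SE = σ/√n = 8/√70 = 0.9562
Margin of error = 1.645 × 0.9562 = 1.5729
CI: x̄ ± margin = 79 ± 1.5729
CI: (77.4271, 80.5729)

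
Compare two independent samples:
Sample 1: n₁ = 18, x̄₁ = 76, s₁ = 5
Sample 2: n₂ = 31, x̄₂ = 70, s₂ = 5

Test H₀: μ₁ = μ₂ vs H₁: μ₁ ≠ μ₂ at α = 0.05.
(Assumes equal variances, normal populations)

Answer: t = 4.0494, reject H₀

Derivation:
Pooled variance: s²_p = [17×5² + 30×5²]/(47) = 25.0000
s_p = 5.0000
SE = s_p×√(1/n₁ + 1/n₂) = 5.0000×√(1/18 + 1/31) = 1.4817
t = (x̄₁ - x̄₂)/SE = (76 - 70)/1.4817 = 4.0494
df = 47, t-critical = ±2.012
Decision: reject H₀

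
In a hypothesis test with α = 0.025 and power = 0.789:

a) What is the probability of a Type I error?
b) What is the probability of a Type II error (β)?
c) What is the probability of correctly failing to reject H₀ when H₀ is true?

Answer: a) 0.025, b) 0.211, c) 0.975

Derivation:
a) Type I error probability = α = 0.025
b) Power = P(reject H₀ | H₁ true) = 1 - β = 0.789, so Type II error probability = β = 1 - Power = 0.211
c) P(fail to reject H₀ | H₀ true) = 1 - α = 0.975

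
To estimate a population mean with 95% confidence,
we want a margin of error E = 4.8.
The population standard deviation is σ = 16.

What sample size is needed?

Answer: n = 43

Derivation:
z_0.025 = 1.960
n = (z×σ/E)² = (1.960×16/4.8)²
n = 42.6844
Round up: n = 43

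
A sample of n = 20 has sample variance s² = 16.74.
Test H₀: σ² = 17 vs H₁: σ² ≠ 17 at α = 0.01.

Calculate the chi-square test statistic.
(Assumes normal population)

df = n - 1 = 19
χ² = (n-1)s²/σ₀² = 19×16.74/17 = 18.7094
Critical values: χ²_{0.995,19} = 6.844, χ²_{0.005,19} = 38.582
Rejection region: χ² < 6.844 or χ² > 38.582
Decision: fail to reject H₀

Answer: χ² = 18.7094, fail to reject H₀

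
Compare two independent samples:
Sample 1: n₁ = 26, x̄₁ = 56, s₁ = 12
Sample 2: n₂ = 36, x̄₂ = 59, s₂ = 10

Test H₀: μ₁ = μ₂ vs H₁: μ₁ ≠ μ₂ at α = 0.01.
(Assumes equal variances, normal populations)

Pooled variance: s²_p = [25×12² + 35×10²]/(60) = 118.3333
s_p = 10.8781
SE = s_p×√(1/n₁ + 1/n₂) = 10.8781×√(1/26 + 1/36) = 2.7997
t = (x̄₁ - x̄₂)/SE = (56 - 59)/2.7997 = -1.0715
df = 60, t-critical = ±2.660
Decision: fail to reject H₀

Answer: t = -1.0715, fail to reject H₀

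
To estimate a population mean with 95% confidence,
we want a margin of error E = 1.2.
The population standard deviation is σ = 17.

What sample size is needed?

Answer: n = 771

Derivation:
z_0.025 = 1.960
n = (z×σ/E)² = (1.960×17/1.2)²
n = 770.9878
Round up: n = 771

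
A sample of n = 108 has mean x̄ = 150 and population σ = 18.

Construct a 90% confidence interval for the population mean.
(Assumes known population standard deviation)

Answer: (147.1507, 152.8493)

Derivation:
Confidence level: 90%, α = 0.1
z_0.05 = 1.645
SE = σ/√n = 18/√108 = 1.7321
Margin of error = 1.645 × 1.7321 = 2.8493
CI: x̄ ± margin = 150 ± 2.8493
CI: (147.1507, 152.8493)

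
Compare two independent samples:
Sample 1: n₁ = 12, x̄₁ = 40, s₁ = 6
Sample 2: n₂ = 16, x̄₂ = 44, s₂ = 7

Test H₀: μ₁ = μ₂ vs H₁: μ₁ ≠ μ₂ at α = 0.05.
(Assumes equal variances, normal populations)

Pooled variance: s²_p = [11×6² + 15×7²]/(26) = 43.5000
s_p = 6.5955
SE = s_p×√(1/n₁ + 1/n₂) = 6.5955×√(1/12 + 1/16) = 2.5187
t = (x̄₁ - x̄₂)/SE = (40 - 44)/2.5187 = -1.5881
df = 26, t-critical = ±2.056
Decision: fail to reject H₀

Answer: t = -1.5881, fail to reject H₀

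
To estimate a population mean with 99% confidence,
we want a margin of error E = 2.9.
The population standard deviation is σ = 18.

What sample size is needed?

Answer: n = 256

Derivation:
z_0.005 = 2.576
n = (z×σ/E)² = (2.576×18/2.9)²
n = 255.6470
Round up: n = 256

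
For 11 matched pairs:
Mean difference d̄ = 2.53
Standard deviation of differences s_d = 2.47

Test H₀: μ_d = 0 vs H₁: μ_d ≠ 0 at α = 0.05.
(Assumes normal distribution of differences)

Answer: t = 3.3973, reject H₀

Derivation:
df = n - 1 = 10
SE = s_d/√n = 2.47/√11 = 0.7447
t = d̄/SE = 2.53/0.7447 = 3.3973
Critical value: t_{0.025,10} = ±2.228
p-value ≈ 0.0068
Decision: reject H₀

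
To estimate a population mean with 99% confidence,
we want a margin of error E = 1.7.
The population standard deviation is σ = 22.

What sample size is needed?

z_0.005 = 2.576
n = (z×σ/E)² = (2.576×22/1.7)²
n = 1111.3203
Round up: n = 1112

Answer: n = 1112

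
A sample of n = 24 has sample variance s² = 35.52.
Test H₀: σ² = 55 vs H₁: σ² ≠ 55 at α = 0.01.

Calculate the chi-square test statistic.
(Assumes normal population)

df = n - 1 = 23
χ² = (n-1)s²/σ₀² = 23×35.52/55 = 14.8538
Critical values: χ²_{0.995,23} = 9.260, χ²_{0.005,23} = 44.181
Rejection region: χ² < 9.260 or χ² > 44.181
Decision: fail to reject H₀

Answer: χ² = 14.8538, fail to reject H₀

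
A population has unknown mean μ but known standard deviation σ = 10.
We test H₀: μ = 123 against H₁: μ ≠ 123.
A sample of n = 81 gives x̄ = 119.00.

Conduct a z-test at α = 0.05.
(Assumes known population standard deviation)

Standard error: SE = σ/√n = 10/√81 = 1.1111
z-statistic: z = (x̄ - μ₀)/SE = (119.00 - 123)/1.1111 = -3.6000
Critical value: ±1.960
p-value = 0.0003
Decision: reject H₀

Answer: z = -3.6000, reject H₀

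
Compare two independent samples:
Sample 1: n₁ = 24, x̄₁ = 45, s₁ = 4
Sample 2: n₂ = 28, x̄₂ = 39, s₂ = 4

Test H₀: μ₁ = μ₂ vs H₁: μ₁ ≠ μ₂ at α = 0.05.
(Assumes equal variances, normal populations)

Answer: t = 5.3923, reject H₀

Derivation:
Pooled variance: s²_p = [23×4² + 27×4²]/(50) = 16.0000
s_p = 4.0000
SE = s_p×√(1/n₁ + 1/n₂) = 4.0000×√(1/24 + 1/28) = 1.1127
t = (x̄₁ - x̄₂)/SE = (45 - 39)/1.1127 = 5.3923
df = 50, t-critical = ±2.009
Decision: reject H₀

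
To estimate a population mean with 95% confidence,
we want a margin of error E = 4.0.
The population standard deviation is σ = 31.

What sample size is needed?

z_0.025 = 1.960
n = (z×σ/E)² = (1.960×31/4.0)²
n = 230.7361
Round up: n = 231

Answer: n = 231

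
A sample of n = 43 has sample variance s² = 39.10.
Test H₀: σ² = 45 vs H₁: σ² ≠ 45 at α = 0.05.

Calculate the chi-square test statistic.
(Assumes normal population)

Answer: χ² = 36.4933, fail to reject H₀

Derivation:
df = n - 1 = 42
χ² = (n-1)s²/σ₀² = 42×39.10/45 = 36.4933
Critical values: χ²_{0.975,42} = 25.999, χ²_{0.025,42} = 61.777
Rejection region: χ² < 25.999 or χ² > 61.777
Decision: fail to reject H₀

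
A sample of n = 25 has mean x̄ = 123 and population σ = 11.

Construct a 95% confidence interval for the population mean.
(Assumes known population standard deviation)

Confidence level: 95%, α = 0.05
z_0.025 = 1.960
SE = σ/√n = 11/√25 = 2.2000
Margin of error = 1.960 × 2.2000 = 4.3120
CI: x̄ ± margin = 123 ± 4.3120
CI: (118.6880, 127.3120)

Answer: (118.6880, 127.3120)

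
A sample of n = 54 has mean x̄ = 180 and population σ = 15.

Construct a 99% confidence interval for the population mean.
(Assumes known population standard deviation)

Confidence level: 99%, α = 0.01
z_0.005 = 2.576
SE = σ/√n = 15/√54 = 2.0412
Margin of error = 2.576 × 2.0412 = 5.2581
CI: x̄ ± margin = 180 ± 5.2581
CI: (174.7419, 185.2581)

Answer: (174.7419, 185.2581)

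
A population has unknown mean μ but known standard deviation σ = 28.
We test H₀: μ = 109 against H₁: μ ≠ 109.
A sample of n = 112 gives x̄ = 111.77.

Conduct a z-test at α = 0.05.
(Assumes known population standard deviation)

Standard error: SE = σ/√n = 28/√112 = 2.6458
z-statistic: z = (x̄ - μ₀)/SE = (111.77 - 109)/2.6458 = 1.0469
Critical value: ±1.960
p-value = 0.2951
Decision: fail to reject H₀

Answer: z = 1.0469, fail to reject H₀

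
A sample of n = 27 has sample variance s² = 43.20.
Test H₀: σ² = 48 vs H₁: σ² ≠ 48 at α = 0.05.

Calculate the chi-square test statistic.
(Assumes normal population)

Answer: χ² = 23.4000, fail to reject H₀

Derivation:
df = n - 1 = 26
χ² = (n-1)s²/σ₀² = 26×43.20/48 = 23.4000
Critical values: χ²_{0.975,26} = 13.844, χ²_{0.025,26} = 41.923
Rejection region: χ² < 13.844 or χ² > 41.923
Decision: fail to reject H₀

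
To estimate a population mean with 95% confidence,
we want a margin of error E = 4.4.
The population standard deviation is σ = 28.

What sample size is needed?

Answer: n = 156

Derivation:
z_0.025 = 1.960
n = (z×σ/E)² = (1.960×28/4.4)²
n = 155.5689
Round up: n = 156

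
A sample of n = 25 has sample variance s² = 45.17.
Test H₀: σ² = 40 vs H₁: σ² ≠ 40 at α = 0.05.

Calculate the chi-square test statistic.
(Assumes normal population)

df = n - 1 = 24
χ² = (n-1)s²/σ₀² = 24×45.17/40 = 27.1020
Critical values: χ²_{0.975,24} = 12.401, χ²_{0.025,24} = 39.364
Rejection region: χ² < 12.401 or χ² > 39.364
Decision: fail to reject H₀

Answer: χ² = 27.1020, fail to reject H₀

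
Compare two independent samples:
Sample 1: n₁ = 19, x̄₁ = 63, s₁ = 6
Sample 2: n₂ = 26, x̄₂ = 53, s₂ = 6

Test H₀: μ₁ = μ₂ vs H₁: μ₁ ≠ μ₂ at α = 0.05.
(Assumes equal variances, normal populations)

Answer: t = 5.5221, reject H₀

Derivation:
Pooled variance: s²_p = [18×6² + 25×6²]/(43) = 36.0000
s_p = 6.0000
SE = s_p×√(1/n₁ + 1/n₂) = 6.0000×√(1/19 + 1/26) = 1.8109
t = (x̄₁ - x̄₂)/SE = (63 - 53)/1.8109 = 5.5221
df = 43, t-critical = ±2.017
Decision: reject H₀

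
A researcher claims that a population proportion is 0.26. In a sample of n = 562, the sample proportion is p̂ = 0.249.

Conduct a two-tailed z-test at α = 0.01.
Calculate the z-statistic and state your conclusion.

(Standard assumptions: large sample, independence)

Answer: z = -0.5945, fail to reject H₀

Derivation:
H₀: p = 0.26, H₁: p ≠ 0.26
Standard error: SE = √(p₀(1-p₀)/n) = √(0.26×0.74/562) = 0.018503
z-statistic: z = (p̂ - p₀)/SE = (0.249 - 0.26)/0.018503 = -0.5945
Critical value: z_0.005 = ±2.576
p-value = 0.5522
Decision: fail to reject H₀ at α = 0.01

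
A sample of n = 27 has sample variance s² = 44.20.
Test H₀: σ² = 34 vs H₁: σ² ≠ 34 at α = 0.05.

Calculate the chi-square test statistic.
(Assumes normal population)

Answer: χ² = 33.8000, fail to reject H₀

Derivation:
df = n - 1 = 26
χ² = (n-1)s²/σ₀² = 26×44.20/34 = 33.8000
Critical values: χ²_{0.975,26} = 13.844, χ²_{0.025,26} = 41.923
Rejection region: χ² < 13.844 or χ² > 41.923
Decision: fail to reject H₀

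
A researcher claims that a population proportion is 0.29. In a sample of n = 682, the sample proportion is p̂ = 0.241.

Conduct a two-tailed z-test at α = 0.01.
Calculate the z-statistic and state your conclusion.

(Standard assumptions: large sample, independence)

H₀: p = 0.29, H₁: p ≠ 0.29
Standard error: SE = √(p₀(1-p₀)/n) = √(0.29×0.71/682) = 0.017375
z-statistic: z = (p̂ - p₀)/SE = (0.241 - 0.29)/0.017375 = -2.8201
Critical value: z_0.005 = ±2.576
p-value = 0.0048
Decision: reject H₀ at α = 0.01

Answer: z = -2.8201, reject H₀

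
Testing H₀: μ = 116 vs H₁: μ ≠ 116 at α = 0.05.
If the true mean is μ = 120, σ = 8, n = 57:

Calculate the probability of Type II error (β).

SE = σ/√n = 8/√57 = 1.0596
Critical values: μ₀ ± z_0.025×SE = 116 ± 1.960×1.0596
Acceptance region: (113.9232, 118.0768)
Under H₁ (μ = 120): z_high = (118.0768 - 120)/1.0596 = -1.8150, z_low = (113.9232 - 120)/1.0596 = -5.7350
β = P(not reject | H₁) = Φ(-1.8150) - Φ(-5.7350) ≈ 0.0348

Answer: β ≈ 0.0348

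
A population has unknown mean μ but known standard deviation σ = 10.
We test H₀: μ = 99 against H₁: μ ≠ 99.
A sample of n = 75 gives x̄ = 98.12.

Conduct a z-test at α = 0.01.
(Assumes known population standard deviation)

Answer: z = -0.7621, fail to reject H₀

Derivation:
Standard error: SE = σ/√n = 10/√75 = 1.1547
z-statistic: z = (x̄ - μ₀)/SE = (98.12 - 99)/1.1547 = -0.7621
Critical value: ±2.576
p-value = 0.4460
Decision: fail to reject H₀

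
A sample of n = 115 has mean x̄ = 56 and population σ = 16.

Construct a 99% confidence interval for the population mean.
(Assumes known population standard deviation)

Confidence level: 99%, α = 0.01
z_0.005 = 2.576
SE = σ/√n = 16/√115 = 1.4920
Margin of error = 2.576 × 1.4920 = 3.8434
CI: x̄ ± margin = 56 ± 3.8434
CI: (52.1566, 59.8434)

Answer: (52.1566, 59.8434)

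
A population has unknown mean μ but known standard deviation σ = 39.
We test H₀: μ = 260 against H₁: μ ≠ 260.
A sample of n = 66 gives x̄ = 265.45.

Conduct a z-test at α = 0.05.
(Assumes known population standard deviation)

Standard error: SE = σ/√n = 39/√66 = 4.8006
z-statistic: z = (x̄ - μ₀)/SE = (265.45 - 260)/4.8006 = 1.1353
Critical value: ±1.960
p-value = 0.2562
Decision: fail to reject H₀

Answer: z = 1.1353, fail to reject H₀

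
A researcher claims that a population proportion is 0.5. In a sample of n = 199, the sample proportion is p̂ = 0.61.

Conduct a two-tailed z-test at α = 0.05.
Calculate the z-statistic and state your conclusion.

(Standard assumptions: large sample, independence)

Answer: z = 3.1035, reject H₀

Derivation:
H₀: p = 0.5, H₁: p ≠ 0.5
Standard error: SE = √(p₀(1-p₀)/n) = √(0.5×0.5/199) = 0.035444
z-statistic: z = (p̂ - p₀)/SE = (0.61 - 0.5)/0.035444 = 3.1035
Critical value: z_0.025 = ±1.960
p-value = 0.0019
Decision: reject H₀ at α = 0.05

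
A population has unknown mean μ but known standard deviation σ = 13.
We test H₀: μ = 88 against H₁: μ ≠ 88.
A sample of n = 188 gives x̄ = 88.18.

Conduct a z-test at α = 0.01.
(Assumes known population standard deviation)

Answer: z = 0.1899, fail to reject H₀

Derivation:
Standard error: SE = σ/√n = 13/√188 = 0.9481
z-statistic: z = (x̄ - μ₀)/SE = (88.18 - 88)/0.9481 = 0.1899
Critical value: ±2.576
p-value = 0.8494
Decision: fail to reject H₀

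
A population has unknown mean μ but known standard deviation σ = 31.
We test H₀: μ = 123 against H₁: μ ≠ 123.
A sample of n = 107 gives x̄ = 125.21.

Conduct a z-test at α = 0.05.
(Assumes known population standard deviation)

Answer: z = 0.7374, fail to reject H₀

Derivation:
Standard error: SE = σ/√n = 31/√107 = 2.9969
z-statistic: z = (x̄ - μ₀)/SE = (125.21 - 123)/2.9969 = 0.7374
Critical value: ±1.960
p-value = 0.4609
Decision: fail to reject H₀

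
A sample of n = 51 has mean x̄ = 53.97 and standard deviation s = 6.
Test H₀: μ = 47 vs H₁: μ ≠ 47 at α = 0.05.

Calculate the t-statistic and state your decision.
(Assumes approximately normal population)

Answer: t = 8.2956, reject H₀

Derivation:
df = n - 1 = 50
SE = s/√n = 6/√51 = 0.8402
t = (x̄ - μ₀)/SE = (53.97 - 47)/0.8402 = 8.2956
Critical value: t_{0.025,50} = ±2.009
p-value < 0.0001
Decision: reject H₀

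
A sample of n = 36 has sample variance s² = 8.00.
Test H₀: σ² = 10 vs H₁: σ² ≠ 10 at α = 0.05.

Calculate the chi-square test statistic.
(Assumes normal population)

df = n - 1 = 35
χ² = (n-1)s²/σ₀² = 35×8.00/10 = 28.0000
Critical values: χ²_{0.975,35} = 20.569, χ²_{0.025,35} = 53.203
Rejection region: χ² < 20.569 or χ² > 53.203
Decision: fail to reject H₀

Answer: χ² = 28.0000, fail to reject H₀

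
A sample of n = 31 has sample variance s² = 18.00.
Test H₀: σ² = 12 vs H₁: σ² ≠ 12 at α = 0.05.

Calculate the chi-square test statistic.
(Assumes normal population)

Answer: χ² = 45.0000, fail to reject H₀

Derivation:
df = n - 1 = 30
χ² = (n-1)s²/σ₀² = 30×18.00/12 = 45.0000
Critical values: χ²_{0.975,30} = 16.791, χ²_{0.025,30} = 46.979
Rejection region: χ² < 16.791 or χ² > 46.979
Decision: fail to reject H₀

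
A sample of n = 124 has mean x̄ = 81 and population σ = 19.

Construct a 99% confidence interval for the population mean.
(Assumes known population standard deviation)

Confidence level: 99%, α = 0.01
z_0.005 = 2.576
SE = σ/√n = 19/√124 = 1.7063
Margin of error = 2.576 × 1.7063 = 4.3954
CI: x̄ ± margin = 81 ± 4.3954
CI: (76.6046, 85.3954)

Answer: (76.6046, 85.3954)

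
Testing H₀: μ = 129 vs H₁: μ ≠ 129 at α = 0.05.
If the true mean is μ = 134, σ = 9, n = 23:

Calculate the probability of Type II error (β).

Answer: β ≈ 0.2406

Derivation:
SE = σ/√n = 9/√23 = 1.8766
Critical values: μ₀ ± z_0.025×SE = 129 ± 1.960×1.8766
Acceptance region: (125.3219, 132.6781)
Under H₁ (μ = 134): z_high = (132.6781 - 134)/1.8766 = -0.7044, z_low = (125.3219 - 134)/1.8766 = -4.6244
β = P(not reject | H₁) = Φ(-0.7044) - Φ(-4.6244) ≈ 0.2406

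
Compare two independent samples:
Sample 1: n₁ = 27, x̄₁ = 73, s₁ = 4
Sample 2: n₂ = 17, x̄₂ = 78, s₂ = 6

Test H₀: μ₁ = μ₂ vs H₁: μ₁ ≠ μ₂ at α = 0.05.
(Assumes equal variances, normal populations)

Pooled variance: s²_p = [26×4² + 16×6²]/(42) = 23.6190
s_p = 4.8599
SE = s_p×√(1/n₁ + 1/n₂) = 4.8599×√(1/27 + 1/17) = 1.5047
t = (x̄₁ - x̄₂)/SE = (73 - 78)/1.5047 = -3.3229
df = 42, t-critical = ±2.018
Decision: reject H₀

Answer: t = -3.3229, reject H₀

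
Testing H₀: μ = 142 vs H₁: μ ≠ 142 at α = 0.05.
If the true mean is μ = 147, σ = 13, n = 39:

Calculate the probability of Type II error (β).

Answer: β ≈ 0.3293

Derivation:
SE = σ/√n = 13/√39 = 2.0817
Critical values: μ₀ ± z_0.025×SE = 142 ± 1.960×2.0817
Acceptance region: (137.9199, 146.0801)
Under H₁ (μ = 147): z_high = (146.0801 - 147)/2.0817 = -0.4419, z_low = (137.9199 - 147)/2.0817 = -4.3619
β = P(not reject | H₁) = Φ(-0.4419) - Φ(-4.3619) ≈ 0.3293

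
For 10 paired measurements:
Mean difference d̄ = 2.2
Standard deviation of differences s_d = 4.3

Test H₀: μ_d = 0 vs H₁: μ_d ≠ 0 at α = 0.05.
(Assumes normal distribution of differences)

Answer: t = 1.6179, fail to reject H₀

Derivation:
df = n - 1 = 9
SE = s_d/√n = 4.3/√10 = 1.3598
t = d̄/SE = 2.2/1.3598 = 1.6179
Critical value: t_{0.025,9} = ±2.262
p-value ≈ 0.1401
Decision: fail to reject H₀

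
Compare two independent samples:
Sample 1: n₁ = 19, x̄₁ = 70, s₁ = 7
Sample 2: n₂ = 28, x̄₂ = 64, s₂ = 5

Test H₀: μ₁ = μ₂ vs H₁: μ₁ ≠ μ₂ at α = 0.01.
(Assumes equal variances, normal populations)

Answer: t = 3.4317, reject H₀

Derivation:
Pooled variance: s²_p = [18×7² + 27×5²]/(45) = 34.6000
s_p = 5.8822
SE = s_p×√(1/n₁ + 1/n₂) = 5.8822×√(1/19 + 1/28) = 1.7484
t = (x̄₁ - x̄₂)/SE = (70 - 64)/1.7484 = 3.4317
df = 45, t-critical = ±2.690
Decision: reject H₀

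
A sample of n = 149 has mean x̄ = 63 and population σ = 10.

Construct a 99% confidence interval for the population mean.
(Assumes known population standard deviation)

Answer: (60.8897, 65.1103)

Derivation:
Confidence level: 99%, α = 0.01
z_0.005 = 2.576
SE = σ/√n = 10/√149 = 0.8192
Margin of error = 2.576 × 0.8192 = 2.1103
CI: x̄ ± margin = 63 ± 2.1103
CI: (60.8897, 65.1103)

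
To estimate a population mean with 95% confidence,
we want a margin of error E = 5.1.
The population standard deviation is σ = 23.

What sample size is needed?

z_0.025 = 1.960
n = (z×σ/E)² = (1.960×23/5.1)²
n = 78.1317
Round up: n = 79

Answer: n = 79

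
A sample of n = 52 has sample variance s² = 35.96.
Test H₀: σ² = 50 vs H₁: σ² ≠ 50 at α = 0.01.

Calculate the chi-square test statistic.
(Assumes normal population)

df = n - 1 = 51
χ² = (n-1)s²/σ₀² = 51×35.96/50 = 36.6792
Critical values: χ²_{0.995,51} = 28.735, χ²_{0.005,51} = 80.747
Rejection region: χ² < 28.735 or χ² > 80.747
Decision: fail to reject H₀

Answer: χ² = 36.6792, fail to reject H₀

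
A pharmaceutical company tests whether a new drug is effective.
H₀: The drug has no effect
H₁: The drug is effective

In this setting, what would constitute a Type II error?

Answer: Failing to detect the drug's effect when it actually works

Derivation:
Type I error: rejecting H₀ when it is actually true (false positive).
Type II error: failing to reject H₀ when H₁ is actually true (false negative).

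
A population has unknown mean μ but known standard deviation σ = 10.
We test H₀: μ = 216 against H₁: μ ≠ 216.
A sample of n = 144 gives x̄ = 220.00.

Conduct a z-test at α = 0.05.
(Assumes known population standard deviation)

Answer: z = 4.8002, reject H₀

Derivation:
Standard error: SE = σ/√n = 10/√144 = 0.8333
z-statistic: z = (x̄ - μ₀)/SE = (220.00 - 216)/0.8333 = 4.8002
Critical value: ±1.960
p-value < 0.0001
Decision: reject H₀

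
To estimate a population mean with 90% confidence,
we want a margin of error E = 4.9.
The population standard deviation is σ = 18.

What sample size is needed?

z_0.05 = 1.645
n = (z×σ/E)² = (1.645×18/4.9)²
n = 36.5161
Round up: n = 37

Answer: n = 37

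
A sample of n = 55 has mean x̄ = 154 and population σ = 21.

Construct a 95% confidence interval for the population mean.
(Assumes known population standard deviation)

Answer: (148.4501, 159.5499)

Derivation:
Confidence level: 95%, α = 0.05
z_0.025 = 1.960
SE = σ/√n = 21/√55 = 2.8316
Margin of error = 1.960 × 2.8316 = 5.5499
CI: x̄ ± margin = 154 ± 5.5499
CI: (148.4501, 159.5499)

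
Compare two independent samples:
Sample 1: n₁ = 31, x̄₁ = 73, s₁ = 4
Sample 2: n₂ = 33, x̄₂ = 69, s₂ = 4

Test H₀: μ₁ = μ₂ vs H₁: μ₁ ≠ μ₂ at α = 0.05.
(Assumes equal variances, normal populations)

Answer: t = 3.9980, reject H₀

Derivation:
Pooled variance: s²_p = [30×4² + 32×4²]/(62) = 16.0000
s_p = 4.0000
SE = s_p×√(1/n₁ + 1/n₂) = 4.0000×√(1/31 + 1/33) = 1.0005
t = (x̄₁ - x̄₂)/SE = (73 - 69)/1.0005 = 3.9980
df = 62, t-critical = ±1.999
Decision: reject H₀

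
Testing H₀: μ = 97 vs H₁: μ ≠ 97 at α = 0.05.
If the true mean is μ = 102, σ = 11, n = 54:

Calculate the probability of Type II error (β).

Answer: β ≈ 0.0837

Derivation:
SE = σ/√n = 11/√54 = 1.4969
Critical values: μ₀ ± z_0.025×SE = 97 ± 1.960×1.4969
Acceptance region: (94.0661, 99.9339)
Under H₁ (μ = 102): z_high = (99.9339 - 102)/1.4969 = -1.3803, z_low = (94.0661 - 102)/1.4969 = -5.3002
β = P(not reject | H₁) = Φ(-1.3803) - Φ(-5.3002) ≈ 0.0837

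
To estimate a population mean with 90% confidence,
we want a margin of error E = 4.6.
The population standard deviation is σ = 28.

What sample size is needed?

z_0.05 = 1.645
n = (z×σ/E)² = (1.645×28/4.6)²
n = 100.2610
Round up: n = 101

Answer: n = 101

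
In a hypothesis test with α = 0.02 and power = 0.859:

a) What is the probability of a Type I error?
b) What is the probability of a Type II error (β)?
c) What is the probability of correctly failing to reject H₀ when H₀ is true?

a) Type I error probability = α = 0.02
b) Power = P(reject H₀ | H₁ true) = 1 - β = 0.859, so Type II error probability = β = 1 - Power = 0.141
c) P(fail to reject H₀ | H₀ true) = 1 - α = 0.98

Answer: a) 0.02, b) 0.141, c) 0.98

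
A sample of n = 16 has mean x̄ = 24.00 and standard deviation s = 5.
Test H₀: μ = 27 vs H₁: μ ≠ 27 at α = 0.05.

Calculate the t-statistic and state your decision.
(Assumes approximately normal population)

df = n - 1 = 15
SE = s/√n = 5/√16 = 1.2500
t = (x̄ - μ₀)/SE = (24.00 - 27)/1.2500 = -2.4000
Critical value: t_{0.025,15} = ±2.131
p-value ≈ 0.0298
Decision: reject H₀

Answer: t = -2.4000, reject H₀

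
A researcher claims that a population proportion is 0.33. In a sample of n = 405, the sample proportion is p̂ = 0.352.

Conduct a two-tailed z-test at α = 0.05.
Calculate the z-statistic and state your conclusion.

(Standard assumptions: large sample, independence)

H₀: p = 0.33, H₁: p ≠ 0.33
Standard error: SE = √(p₀(1-p₀)/n) = √(0.33×0.67/405) = 0.023365
z-statistic: z = (p̂ - p₀)/SE = (0.352 - 0.33)/0.023365 = 0.9416
Critical value: z_0.025 = ±1.960
p-value = 0.3464
Decision: fail to reject H₀ at α = 0.05

Answer: z = 0.9416, fail to reject H₀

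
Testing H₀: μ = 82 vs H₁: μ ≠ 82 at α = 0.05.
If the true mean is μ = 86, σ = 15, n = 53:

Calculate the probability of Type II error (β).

Answer: β ≈ 0.5074

Derivation:
SE = σ/√n = 15/√53 = 2.0604
Critical values: μ₀ ± z_0.025×SE = 82 ± 1.960×2.0604
Acceptance region: (77.9616, 86.0384)
Under H₁ (μ = 86): z_high = (86.0384 - 86)/2.0604 = 0.0186, z_low = (77.9616 - 86)/2.0604 = -3.9014
β = P(not reject | H₁) = Φ(0.0186) - Φ(-3.9014) ≈ 0.5074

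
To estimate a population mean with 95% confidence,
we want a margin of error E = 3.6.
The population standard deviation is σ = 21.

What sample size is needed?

z_0.025 = 1.960
n = (z×σ/E)² = (1.960×21/3.6)²
n = 130.7211
Round up: n = 131

Answer: n = 131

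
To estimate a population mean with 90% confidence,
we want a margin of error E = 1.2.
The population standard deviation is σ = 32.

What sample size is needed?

Answer: n = 1925

Derivation:
z_0.05 = 1.645
n = (z×σ/E)² = (1.645×32/1.2)²
n = 1924.2844
Round up: n = 1925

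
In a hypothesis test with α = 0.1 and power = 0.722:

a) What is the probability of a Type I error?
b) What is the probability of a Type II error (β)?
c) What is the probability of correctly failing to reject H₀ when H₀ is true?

a) Type I error probability = α = 0.1
b) Power = P(reject H₀ | H₁ true) = 1 - β = 0.722, so Type II error probability = β = 1 - Power = 0.278
c) P(fail to reject H₀ | H₀ true) = 1 - α = 0.9

Answer: a) 0.1, b) 0.278, c) 0.9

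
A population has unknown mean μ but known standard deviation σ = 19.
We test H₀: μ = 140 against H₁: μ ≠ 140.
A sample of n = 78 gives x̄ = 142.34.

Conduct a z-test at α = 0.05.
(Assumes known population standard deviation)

Standard error: SE = σ/√n = 19/√78 = 2.1513
z-statistic: z = (x̄ - μ₀)/SE = (142.34 - 140)/2.1513 = 1.0877
Critical value: ±1.960
p-value = 0.2767
Decision: fail to reject H₀

Answer: z = 1.0877, fail to reject H₀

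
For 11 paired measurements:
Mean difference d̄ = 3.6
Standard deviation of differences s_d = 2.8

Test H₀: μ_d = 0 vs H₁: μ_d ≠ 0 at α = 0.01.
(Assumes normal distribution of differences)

Answer: t = 4.2644, reject H₀

Derivation:
df = n - 1 = 10
SE = s_d/√n = 2.8/√11 = 0.8442
t = d̄/SE = 3.6/0.8442 = 4.2644
Critical value: t_{0.005,10} = ±3.169
p-value ≈ 0.0017
Decision: reject H₀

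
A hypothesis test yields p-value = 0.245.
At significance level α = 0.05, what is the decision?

Answer: fail to reject H₀

Derivation:
Compare p-value to α:
0.245 ≥ 0.05
Decision: fail to reject H₀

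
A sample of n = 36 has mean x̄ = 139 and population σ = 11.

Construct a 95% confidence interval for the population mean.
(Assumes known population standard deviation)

Confidence level: 95%, α = 0.05
z_0.025 = 1.960
SE = σ/√n = 11/√36 = 1.8333
Margin of error = 1.960 × 1.8333 = 3.5933
CI: x̄ ± margin = 139 ± 3.5933
CI: (135.4067, 142.5933)

Answer: (135.4067, 142.5933)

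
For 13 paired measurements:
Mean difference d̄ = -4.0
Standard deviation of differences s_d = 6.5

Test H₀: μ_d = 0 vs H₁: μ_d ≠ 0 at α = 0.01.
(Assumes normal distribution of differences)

Answer: t = -2.2188, fail to reject H₀

Derivation:
df = n - 1 = 12
SE = s_d/√n = 6.5/√13 = 1.8028
t = d̄/SE = -4.0/1.8028 = -2.2188
Critical value: t_{0.005,12} = ±3.055
p-value ≈ 0.0465
Decision: fail to reject H₀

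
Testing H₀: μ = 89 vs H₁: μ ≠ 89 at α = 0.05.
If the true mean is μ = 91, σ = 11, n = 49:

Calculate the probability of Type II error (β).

Answer: β ≈ 0.7534

Derivation:
SE = σ/√n = 11/√49 = 1.5714
Critical values: μ₀ ± z_0.025×SE = 89 ± 1.960×1.5714
Acceptance region: (85.9201, 92.0799)
Under H₁ (μ = 91): z_high = (92.0799 - 91)/1.5714 = 0.6872, z_low = (85.9201 - 91)/1.5714 = -3.2327
β = P(not reject | H₁) = Φ(0.6872) - Φ(-3.2327) ≈ 0.7534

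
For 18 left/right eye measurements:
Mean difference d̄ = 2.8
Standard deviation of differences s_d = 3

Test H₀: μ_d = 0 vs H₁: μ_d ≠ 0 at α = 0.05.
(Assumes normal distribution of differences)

Answer: t = 3.9598, reject H₀

Derivation:
df = n - 1 = 17
SE = s_d/√n = 3/√18 = 0.7071
t = d̄/SE = 2.8/0.7071 = 3.9598
Critical value: t_{0.025,17} = ±2.110
p-value ≈ 0.0010
Decision: reject H₀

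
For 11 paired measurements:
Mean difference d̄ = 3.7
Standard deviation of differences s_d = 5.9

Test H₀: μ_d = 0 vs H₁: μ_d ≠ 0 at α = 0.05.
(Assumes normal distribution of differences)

Answer: t = 2.0799, fail to reject H₀

Derivation:
df = n - 1 = 10
SE = s_d/√n = 5.9/√11 = 1.7789
t = d̄/SE = 3.7/1.7789 = 2.0799
Critical value: t_{0.025,10} = ±2.228
p-value ≈ 0.0642
Decision: fail to reject H₀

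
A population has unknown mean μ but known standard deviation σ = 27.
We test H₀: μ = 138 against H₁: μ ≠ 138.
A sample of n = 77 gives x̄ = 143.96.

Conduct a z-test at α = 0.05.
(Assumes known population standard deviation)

Answer: z = 1.9370, fail to reject H₀

Derivation:
Standard error: SE = σ/√n = 27/√77 = 3.0769
z-statistic: z = (x̄ - μ₀)/SE = (143.96 - 138)/3.0769 = 1.9370
Critical value: ±1.960
p-value = 0.0527
Decision: fail to reject H₀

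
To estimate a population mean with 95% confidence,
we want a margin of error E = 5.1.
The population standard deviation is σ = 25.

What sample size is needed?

z_0.025 = 1.960
n = (z×σ/E)² = (1.960×25/5.1)²
n = 92.3106
Round up: n = 93

Answer: n = 93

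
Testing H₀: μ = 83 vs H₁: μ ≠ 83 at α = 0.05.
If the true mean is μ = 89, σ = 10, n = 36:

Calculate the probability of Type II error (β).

Answer: β ≈ 0.0505

Derivation:
SE = σ/√n = 10/√36 = 1.6667
Critical values: μ₀ ± z_0.025×SE = 83 ± 1.960×1.6667
Acceptance region: (79.7333, 86.2667)
Under H₁ (μ = 89): z_high = (86.2667 - 89)/1.6667 = -1.6399, z_low = (79.7333 - 89)/1.6667 = -5.5599
β = P(not reject | H₁) = Φ(-1.6399) - Φ(-5.5599) ≈ 0.0505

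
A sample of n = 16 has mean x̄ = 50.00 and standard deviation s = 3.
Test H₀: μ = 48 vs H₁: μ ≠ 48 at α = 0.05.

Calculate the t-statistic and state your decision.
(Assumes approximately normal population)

Answer: t = 2.6667, reject H₀

Derivation:
df = n - 1 = 15
SE = s/√n = 3/√16 = 0.7500
t = (x̄ - μ₀)/SE = (50.00 - 48)/0.7500 = 2.6667
Critical value: t_{0.025,15} = ±2.131
p-value ≈ 0.0176
Decision: reject H₀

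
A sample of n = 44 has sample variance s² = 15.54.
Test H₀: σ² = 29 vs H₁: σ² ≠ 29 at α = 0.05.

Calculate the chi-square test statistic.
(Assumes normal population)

df = n - 1 = 43
χ² = (n-1)s²/σ₀² = 43×15.54/29 = 23.0421
Critical values: χ²_{0.975,43} = 26.785, χ²_{0.025,43} = 62.990
Rejection region: χ² < 26.785 or χ² > 62.990
Decision: reject H₀

Answer: χ² = 23.0421, reject H₀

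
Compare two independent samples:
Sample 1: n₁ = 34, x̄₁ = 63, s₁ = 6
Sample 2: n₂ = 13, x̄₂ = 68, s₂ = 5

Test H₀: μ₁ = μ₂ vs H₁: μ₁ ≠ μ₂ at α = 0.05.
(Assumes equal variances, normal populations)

Answer: t = -2.6665, reject H₀

Derivation:
Pooled variance: s²_p = [33×6² + 12×5²]/(45) = 33.0667
s_p = 5.7504
SE = s_p×√(1/n₁ + 1/n₂) = 5.7504×√(1/34 + 1/13) = 1.8751
t = (x̄₁ - x̄₂)/SE = (63 - 68)/1.8751 = -2.6665
df = 45, t-critical = ±2.014
Decision: reject H₀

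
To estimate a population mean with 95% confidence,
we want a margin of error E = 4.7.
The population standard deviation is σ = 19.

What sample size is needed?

Answer: n = 63

Derivation:
z_0.025 = 1.960
n = (z×σ/E)² = (1.960×19/4.7)²
n = 62.7803
Round up: n = 63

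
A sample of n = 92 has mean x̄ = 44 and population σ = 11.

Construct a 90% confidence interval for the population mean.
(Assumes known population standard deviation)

Answer: (42.1135, 45.8865)

Derivation:
Confidence level: 90%, α = 0.1
z_0.05 = 1.645
SE = σ/√n = 11/√92 = 1.1468
Margin of error = 1.645 × 1.1468 = 1.8865
CI: x̄ ± margin = 44 ± 1.8865
CI: (42.1135, 45.8865)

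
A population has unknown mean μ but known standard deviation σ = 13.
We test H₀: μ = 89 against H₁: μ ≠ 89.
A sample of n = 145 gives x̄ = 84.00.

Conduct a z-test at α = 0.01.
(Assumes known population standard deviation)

Answer: z = -4.6313, reject H₀

Derivation:
Standard error: SE = σ/√n = 13/√145 = 1.0796
z-statistic: z = (x̄ - μ₀)/SE = (84.00 - 89)/1.0796 = -4.6313
Critical value: ±2.576
p-value < 0.0001
Decision: reject H₀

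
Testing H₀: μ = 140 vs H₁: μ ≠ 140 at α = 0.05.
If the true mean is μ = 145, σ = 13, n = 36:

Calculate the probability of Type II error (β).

Answer: β ≈ 0.3640

Derivation:
SE = σ/√n = 13/√36 = 2.1667
Critical values: μ₀ ± z_0.025×SE = 140 ± 1.960×2.1667
Acceptance region: (135.7533, 144.2467)
Under H₁ (μ = 145): z_high = (144.2467 - 145)/2.1667 = -0.3477, z_low = (135.7533 - 145)/2.1667 = -4.2676
β = P(not reject | H₁) = Φ(-0.3477) - Φ(-4.2676) ≈ 0.3640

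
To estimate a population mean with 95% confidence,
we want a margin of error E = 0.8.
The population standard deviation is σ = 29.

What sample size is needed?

Answer: n = 5049

Derivation:
z_0.025 = 1.960
n = (z×σ/E)² = (1.960×29/0.8)²
n = 5048.1025
Round up: n = 5049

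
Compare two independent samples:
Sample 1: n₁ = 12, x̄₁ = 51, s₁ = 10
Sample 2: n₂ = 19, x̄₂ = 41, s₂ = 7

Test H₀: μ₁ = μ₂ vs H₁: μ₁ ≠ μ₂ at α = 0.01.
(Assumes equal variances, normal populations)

Pooled variance: s²_p = [11×10² + 18×7²]/(29) = 68.3448
s_p = 8.2671
SE = s_p×√(1/n₁ + 1/n₂) = 8.2671×√(1/12 + 1/19) = 3.0484
t = (x̄₁ - x̄₂)/SE = (51 - 41)/3.0484 = 3.2804
df = 29, t-critical = ±2.756
Decision: reject H₀

Answer: t = 3.2804, reject H₀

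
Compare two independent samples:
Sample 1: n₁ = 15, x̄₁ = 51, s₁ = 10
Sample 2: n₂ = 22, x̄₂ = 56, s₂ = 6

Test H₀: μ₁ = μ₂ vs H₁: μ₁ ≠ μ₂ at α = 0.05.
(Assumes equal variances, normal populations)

Pooled variance: s²_p = [14×10² + 21×6²]/(35) = 61.6000
s_p = 7.8486
SE = s_p×√(1/n₁ + 1/n₂) = 7.8486×√(1/15 + 1/22) = 2.6281
t = (x̄₁ - x̄₂)/SE = (51 - 56)/2.6281 = -1.9025
df = 35, t-critical = ±2.030
Decision: fail to reject H₀

Answer: t = -1.9025, fail to reject H₀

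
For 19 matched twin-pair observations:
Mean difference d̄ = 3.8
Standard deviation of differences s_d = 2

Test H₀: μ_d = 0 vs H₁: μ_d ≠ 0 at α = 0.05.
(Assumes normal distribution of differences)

Answer: t = 8.2825, reject H₀

Derivation:
df = n - 1 = 18
SE = s_d/√n = 2/√19 = 0.4588
t = d̄/SE = 3.8/0.4588 = 8.2825
Critical value: t_{0.025,18} = ±2.101
p-value < 0.0001
Decision: reject H₀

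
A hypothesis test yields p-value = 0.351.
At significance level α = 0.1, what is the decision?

Answer: fail to reject H₀

Derivation:
Compare p-value to α:
0.351 ≥ 0.1
Decision: fail to reject H₀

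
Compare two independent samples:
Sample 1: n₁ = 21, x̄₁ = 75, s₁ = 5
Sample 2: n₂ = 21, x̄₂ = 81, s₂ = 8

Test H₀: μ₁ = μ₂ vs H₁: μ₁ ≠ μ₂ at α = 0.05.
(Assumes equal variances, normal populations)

Answer: t = -2.9145, reject H₀

Derivation:
Pooled variance: s²_p = [20×5² + 20×8²]/(40) = 44.5000
s_p = 6.6708
SE = s_p×√(1/n₁ + 1/n₂) = 6.6708×√(1/21 + 1/21) = 2.0587
t = (x̄₁ - x̄₂)/SE = (75 - 81)/2.0587 = -2.9145
df = 40, t-critical = ±2.021
Decision: reject H₀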